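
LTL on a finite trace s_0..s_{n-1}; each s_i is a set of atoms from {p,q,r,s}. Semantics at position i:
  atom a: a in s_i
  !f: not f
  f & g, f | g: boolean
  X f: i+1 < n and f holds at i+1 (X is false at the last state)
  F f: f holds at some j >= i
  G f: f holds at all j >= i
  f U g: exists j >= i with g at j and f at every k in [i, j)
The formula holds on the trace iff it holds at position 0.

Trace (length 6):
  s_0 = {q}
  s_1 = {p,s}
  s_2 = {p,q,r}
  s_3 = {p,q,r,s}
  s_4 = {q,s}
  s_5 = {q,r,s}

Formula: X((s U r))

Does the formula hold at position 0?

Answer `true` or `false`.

Answer: true

Derivation:
s_0={q}: X((s U r))=True (s U r)=False s=False r=False
s_1={p,s}: X((s U r))=True (s U r)=True s=True r=False
s_2={p,q,r}: X((s U r))=True (s U r)=True s=False r=True
s_3={p,q,r,s}: X((s U r))=True (s U r)=True s=True r=True
s_4={q,s}: X((s U r))=True (s U r)=True s=True r=False
s_5={q,r,s}: X((s U r))=False (s U r)=True s=True r=True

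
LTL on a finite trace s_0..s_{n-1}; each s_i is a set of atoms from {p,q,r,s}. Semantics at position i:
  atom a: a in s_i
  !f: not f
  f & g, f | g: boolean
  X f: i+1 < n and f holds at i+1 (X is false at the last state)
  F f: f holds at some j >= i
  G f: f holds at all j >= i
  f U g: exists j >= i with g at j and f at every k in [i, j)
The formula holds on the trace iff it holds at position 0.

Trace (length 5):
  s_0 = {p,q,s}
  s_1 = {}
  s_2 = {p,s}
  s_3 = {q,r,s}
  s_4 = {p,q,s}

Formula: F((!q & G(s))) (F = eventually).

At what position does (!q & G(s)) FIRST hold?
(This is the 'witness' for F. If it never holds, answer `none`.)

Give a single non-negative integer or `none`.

Answer: 2

Derivation:
s_0={p,q,s}: (!q & G(s))=False !q=False q=True G(s)=False s=True
s_1={}: (!q & G(s))=False !q=True q=False G(s)=False s=False
s_2={p,s}: (!q & G(s))=True !q=True q=False G(s)=True s=True
s_3={q,r,s}: (!q & G(s))=False !q=False q=True G(s)=True s=True
s_4={p,q,s}: (!q & G(s))=False !q=False q=True G(s)=True s=True
F((!q & G(s))) holds; first witness at position 2.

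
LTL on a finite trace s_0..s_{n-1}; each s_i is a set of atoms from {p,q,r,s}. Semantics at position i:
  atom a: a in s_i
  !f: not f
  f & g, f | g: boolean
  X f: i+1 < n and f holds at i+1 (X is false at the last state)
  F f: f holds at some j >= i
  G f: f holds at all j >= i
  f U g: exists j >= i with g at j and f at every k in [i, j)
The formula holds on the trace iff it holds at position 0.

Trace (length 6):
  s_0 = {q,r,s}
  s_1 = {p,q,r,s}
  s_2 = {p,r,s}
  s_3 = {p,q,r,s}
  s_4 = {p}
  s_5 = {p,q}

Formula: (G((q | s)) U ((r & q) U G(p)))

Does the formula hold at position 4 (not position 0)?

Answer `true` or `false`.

s_0={q,r,s}: (G((q | s)) U ((r & q) U G(p)))=True G((q | s))=False (q | s)=True q=True s=True ((r & q) U G(p))=True (r & q)=True r=True G(p)=False p=False
s_1={p,q,r,s}: (G((q | s)) U ((r & q) U G(p)))=True G((q | s))=False (q | s)=True q=True s=True ((r & q) U G(p))=True (r & q)=True r=True G(p)=True p=True
s_2={p,r,s}: (G((q | s)) U ((r & q) U G(p)))=True G((q | s))=False (q | s)=True q=False s=True ((r & q) U G(p))=True (r & q)=False r=True G(p)=True p=True
s_3={p,q,r,s}: (G((q | s)) U ((r & q) U G(p)))=True G((q | s))=False (q | s)=True q=True s=True ((r & q) U G(p))=True (r & q)=True r=True G(p)=True p=True
s_4={p}: (G((q | s)) U ((r & q) U G(p)))=True G((q | s))=False (q | s)=False q=False s=False ((r & q) U G(p))=True (r & q)=False r=False G(p)=True p=True
s_5={p,q}: (G((q | s)) U ((r & q) U G(p)))=True G((q | s))=True (q | s)=True q=True s=False ((r & q) U G(p))=True (r & q)=False r=False G(p)=True p=True
Evaluating at position 4: result = True

Answer: true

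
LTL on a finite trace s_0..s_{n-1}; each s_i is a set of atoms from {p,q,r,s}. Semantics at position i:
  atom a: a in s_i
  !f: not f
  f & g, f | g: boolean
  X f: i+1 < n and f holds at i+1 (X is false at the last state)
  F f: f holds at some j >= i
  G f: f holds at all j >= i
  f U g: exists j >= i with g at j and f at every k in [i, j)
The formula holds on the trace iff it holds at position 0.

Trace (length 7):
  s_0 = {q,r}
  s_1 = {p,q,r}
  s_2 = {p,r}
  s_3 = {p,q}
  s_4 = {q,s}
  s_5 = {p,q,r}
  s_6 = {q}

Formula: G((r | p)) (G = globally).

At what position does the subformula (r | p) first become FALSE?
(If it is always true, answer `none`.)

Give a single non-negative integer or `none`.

Answer: 4

Derivation:
s_0={q,r}: (r | p)=True r=True p=False
s_1={p,q,r}: (r | p)=True r=True p=True
s_2={p,r}: (r | p)=True r=True p=True
s_3={p,q}: (r | p)=True r=False p=True
s_4={q,s}: (r | p)=False r=False p=False
s_5={p,q,r}: (r | p)=True r=True p=True
s_6={q}: (r | p)=False r=False p=False
G((r | p)) holds globally = False
First violation at position 4.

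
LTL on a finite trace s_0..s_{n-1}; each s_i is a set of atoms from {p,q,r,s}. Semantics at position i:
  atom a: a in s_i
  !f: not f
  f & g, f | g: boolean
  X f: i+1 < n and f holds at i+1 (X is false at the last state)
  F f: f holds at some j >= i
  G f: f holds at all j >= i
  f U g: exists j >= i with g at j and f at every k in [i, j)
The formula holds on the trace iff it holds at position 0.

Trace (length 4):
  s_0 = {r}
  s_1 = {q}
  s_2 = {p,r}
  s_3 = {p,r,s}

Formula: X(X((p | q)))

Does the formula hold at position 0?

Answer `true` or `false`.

s_0={r}: X(X((p | q)))=True X((p | q))=True (p | q)=False p=False q=False
s_1={q}: X(X((p | q)))=True X((p | q))=True (p | q)=True p=False q=True
s_2={p,r}: X(X((p | q)))=False X((p | q))=True (p | q)=True p=True q=False
s_3={p,r,s}: X(X((p | q)))=False X((p | q))=False (p | q)=True p=True q=False

Answer: true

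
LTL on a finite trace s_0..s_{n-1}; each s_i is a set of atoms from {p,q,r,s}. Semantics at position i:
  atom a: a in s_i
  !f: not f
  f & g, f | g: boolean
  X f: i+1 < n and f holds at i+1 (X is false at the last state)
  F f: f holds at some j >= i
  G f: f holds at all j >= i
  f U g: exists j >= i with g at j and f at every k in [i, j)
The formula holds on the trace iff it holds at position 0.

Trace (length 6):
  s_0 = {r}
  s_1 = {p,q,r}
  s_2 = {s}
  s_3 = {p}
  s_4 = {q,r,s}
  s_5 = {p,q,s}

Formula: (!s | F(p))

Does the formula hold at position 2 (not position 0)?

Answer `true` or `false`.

Answer: true

Derivation:
s_0={r}: (!s | F(p))=True !s=True s=False F(p)=True p=False
s_1={p,q,r}: (!s | F(p))=True !s=True s=False F(p)=True p=True
s_2={s}: (!s | F(p))=True !s=False s=True F(p)=True p=False
s_3={p}: (!s | F(p))=True !s=True s=False F(p)=True p=True
s_4={q,r,s}: (!s | F(p))=True !s=False s=True F(p)=True p=False
s_5={p,q,s}: (!s | F(p))=True !s=False s=True F(p)=True p=True
Evaluating at position 2: result = True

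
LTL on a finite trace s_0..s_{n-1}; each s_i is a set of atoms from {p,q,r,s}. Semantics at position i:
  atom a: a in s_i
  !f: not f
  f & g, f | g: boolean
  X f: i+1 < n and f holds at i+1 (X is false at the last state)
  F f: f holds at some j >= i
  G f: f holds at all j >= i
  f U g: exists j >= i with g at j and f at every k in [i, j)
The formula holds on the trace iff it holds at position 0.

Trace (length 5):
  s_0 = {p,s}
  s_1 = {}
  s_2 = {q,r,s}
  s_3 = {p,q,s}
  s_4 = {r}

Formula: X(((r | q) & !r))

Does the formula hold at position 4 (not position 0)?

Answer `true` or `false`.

s_0={p,s}: X(((r | q) & !r))=False ((r | q) & !r)=False (r | q)=False r=False q=False !r=True
s_1={}: X(((r | q) & !r))=False ((r | q) & !r)=False (r | q)=False r=False q=False !r=True
s_2={q,r,s}: X(((r | q) & !r))=True ((r | q) & !r)=False (r | q)=True r=True q=True !r=False
s_3={p,q,s}: X(((r | q) & !r))=False ((r | q) & !r)=True (r | q)=True r=False q=True !r=True
s_4={r}: X(((r | q) & !r))=False ((r | q) & !r)=False (r | q)=True r=True q=False !r=False
Evaluating at position 4: result = False

Answer: false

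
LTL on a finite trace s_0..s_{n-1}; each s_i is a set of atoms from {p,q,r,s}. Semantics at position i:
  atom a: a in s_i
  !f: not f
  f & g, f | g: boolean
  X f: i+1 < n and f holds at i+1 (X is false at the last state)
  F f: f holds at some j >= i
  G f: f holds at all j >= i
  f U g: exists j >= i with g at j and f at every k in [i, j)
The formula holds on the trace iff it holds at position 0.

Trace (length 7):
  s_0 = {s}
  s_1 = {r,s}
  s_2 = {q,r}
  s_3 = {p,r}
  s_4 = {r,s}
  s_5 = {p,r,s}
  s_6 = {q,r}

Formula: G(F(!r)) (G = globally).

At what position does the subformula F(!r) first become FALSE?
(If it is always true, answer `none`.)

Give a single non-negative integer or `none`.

s_0={s}: F(!r)=True !r=True r=False
s_1={r,s}: F(!r)=False !r=False r=True
s_2={q,r}: F(!r)=False !r=False r=True
s_3={p,r}: F(!r)=False !r=False r=True
s_4={r,s}: F(!r)=False !r=False r=True
s_5={p,r,s}: F(!r)=False !r=False r=True
s_6={q,r}: F(!r)=False !r=False r=True
G(F(!r)) holds globally = False
First violation at position 1.

Answer: 1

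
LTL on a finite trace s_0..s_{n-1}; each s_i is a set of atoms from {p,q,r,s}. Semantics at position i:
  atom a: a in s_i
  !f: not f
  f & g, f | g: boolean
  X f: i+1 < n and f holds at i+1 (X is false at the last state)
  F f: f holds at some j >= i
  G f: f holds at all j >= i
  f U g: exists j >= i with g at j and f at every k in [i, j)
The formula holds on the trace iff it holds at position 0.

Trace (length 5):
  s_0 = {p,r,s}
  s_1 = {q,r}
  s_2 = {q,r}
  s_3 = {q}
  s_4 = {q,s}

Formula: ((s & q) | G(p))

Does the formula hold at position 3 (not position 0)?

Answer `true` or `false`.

s_0={p,r,s}: ((s & q) | G(p))=False (s & q)=False s=True q=False G(p)=False p=True
s_1={q,r}: ((s & q) | G(p))=False (s & q)=False s=False q=True G(p)=False p=False
s_2={q,r}: ((s & q) | G(p))=False (s & q)=False s=False q=True G(p)=False p=False
s_3={q}: ((s & q) | G(p))=False (s & q)=False s=False q=True G(p)=False p=False
s_4={q,s}: ((s & q) | G(p))=True (s & q)=True s=True q=True G(p)=False p=False
Evaluating at position 3: result = False

Answer: false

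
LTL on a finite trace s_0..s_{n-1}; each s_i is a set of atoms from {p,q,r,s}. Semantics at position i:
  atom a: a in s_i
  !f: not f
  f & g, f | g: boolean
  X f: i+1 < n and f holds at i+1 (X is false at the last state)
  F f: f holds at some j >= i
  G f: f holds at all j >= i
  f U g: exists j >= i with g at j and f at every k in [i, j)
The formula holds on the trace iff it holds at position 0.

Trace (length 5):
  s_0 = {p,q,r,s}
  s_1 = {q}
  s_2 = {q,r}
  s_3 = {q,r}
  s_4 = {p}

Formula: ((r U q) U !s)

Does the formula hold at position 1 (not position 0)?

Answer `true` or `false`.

Answer: true

Derivation:
s_0={p,q,r,s}: ((r U q) U !s)=True (r U q)=True r=True q=True !s=False s=True
s_1={q}: ((r U q) U !s)=True (r U q)=True r=False q=True !s=True s=False
s_2={q,r}: ((r U q) U !s)=True (r U q)=True r=True q=True !s=True s=False
s_3={q,r}: ((r U q) U !s)=True (r U q)=True r=True q=True !s=True s=False
s_4={p}: ((r U q) U !s)=True (r U q)=False r=False q=False !s=True s=False
Evaluating at position 1: result = True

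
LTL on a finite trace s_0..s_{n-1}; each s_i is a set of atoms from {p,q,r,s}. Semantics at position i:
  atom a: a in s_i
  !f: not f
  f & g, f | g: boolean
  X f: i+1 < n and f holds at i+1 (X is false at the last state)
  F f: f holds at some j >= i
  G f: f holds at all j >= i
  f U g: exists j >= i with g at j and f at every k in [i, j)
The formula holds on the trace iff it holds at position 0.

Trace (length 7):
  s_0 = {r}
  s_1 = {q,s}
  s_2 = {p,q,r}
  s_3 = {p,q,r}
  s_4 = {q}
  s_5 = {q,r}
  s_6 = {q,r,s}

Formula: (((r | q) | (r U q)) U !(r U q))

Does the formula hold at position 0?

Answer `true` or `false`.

Answer: false

Derivation:
s_0={r}: (((r | q) | (r U q)) U !(r U q))=False ((r | q) | (r U q))=True (r | q)=True r=True q=False (r U q)=True !(r U q)=False
s_1={q,s}: (((r | q) | (r U q)) U !(r U q))=False ((r | q) | (r U q))=True (r | q)=True r=False q=True (r U q)=True !(r U q)=False
s_2={p,q,r}: (((r | q) | (r U q)) U !(r U q))=False ((r | q) | (r U q))=True (r | q)=True r=True q=True (r U q)=True !(r U q)=False
s_3={p,q,r}: (((r | q) | (r U q)) U !(r U q))=False ((r | q) | (r U q))=True (r | q)=True r=True q=True (r U q)=True !(r U q)=False
s_4={q}: (((r | q) | (r U q)) U !(r U q))=False ((r | q) | (r U q))=True (r | q)=True r=False q=True (r U q)=True !(r U q)=False
s_5={q,r}: (((r | q) | (r U q)) U !(r U q))=False ((r | q) | (r U q))=True (r | q)=True r=True q=True (r U q)=True !(r U q)=False
s_6={q,r,s}: (((r | q) | (r U q)) U !(r U q))=False ((r | q) | (r U q))=True (r | q)=True r=True q=True (r U q)=True !(r U q)=False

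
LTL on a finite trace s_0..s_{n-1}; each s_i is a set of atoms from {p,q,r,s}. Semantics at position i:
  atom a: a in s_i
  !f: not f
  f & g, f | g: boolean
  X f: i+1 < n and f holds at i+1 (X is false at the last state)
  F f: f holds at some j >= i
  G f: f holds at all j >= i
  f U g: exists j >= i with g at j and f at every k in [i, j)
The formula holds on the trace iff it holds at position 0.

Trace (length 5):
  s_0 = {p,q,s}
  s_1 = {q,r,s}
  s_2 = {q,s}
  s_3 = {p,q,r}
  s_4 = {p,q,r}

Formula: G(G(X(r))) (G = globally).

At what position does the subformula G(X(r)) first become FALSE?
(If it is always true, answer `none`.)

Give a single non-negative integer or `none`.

Answer: 0

Derivation:
s_0={p,q,s}: G(X(r))=False X(r)=True r=False
s_1={q,r,s}: G(X(r))=False X(r)=False r=True
s_2={q,s}: G(X(r))=False X(r)=True r=False
s_3={p,q,r}: G(X(r))=False X(r)=True r=True
s_4={p,q,r}: G(X(r))=False X(r)=False r=True
G(G(X(r))) holds globally = False
First violation at position 0.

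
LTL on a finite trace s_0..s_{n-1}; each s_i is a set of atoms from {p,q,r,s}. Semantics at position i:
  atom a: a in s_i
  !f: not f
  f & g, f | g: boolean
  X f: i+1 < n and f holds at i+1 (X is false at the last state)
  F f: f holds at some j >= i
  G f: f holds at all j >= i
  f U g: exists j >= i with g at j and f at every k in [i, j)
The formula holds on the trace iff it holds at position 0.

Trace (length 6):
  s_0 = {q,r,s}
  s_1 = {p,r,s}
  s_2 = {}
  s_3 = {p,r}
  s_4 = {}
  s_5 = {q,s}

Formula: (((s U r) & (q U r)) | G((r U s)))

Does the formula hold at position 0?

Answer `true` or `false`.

Answer: true

Derivation:
s_0={q,r,s}: (((s U r) & (q U r)) | G((r U s)))=True ((s U r) & (q U r))=True (s U r)=True s=True r=True (q U r)=True q=True G((r U s))=False (r U s)=True
s_1={p,r,s}: (((s U r) & (q U r)) | G((r U s)))=True ((s U r) & (q U r))=True (s U r)=True s=True r=True (q U r)=True q=False G((r U s))=False (r U s)=True
s_2={}: (((s U r) & (q U r)) | G((r U s)))=False ((s U r) & (q U r))=False (s U r)=False s=False r=False (q U r)=False q=False G((r U s))=False (r U s)=False
s_3={p,r}: (((s U r) & (q U r)) | G((r U s)))=True ((s U r) & (q U r))=True (s U r)=True s=False r=True (q U r)=True q=False G((r U s))=False (r U s)=False
s_4={}: (((s U r) & (q U r)) | G((r U s)))=False ((s U r) & (q U r))=False (s U r)=False s=False r=False (q U r)=False q=False G((r U s))=False (r U s)=False
s_5={q,s}: (((s U r) & (q U r)) | G((r U s)))=True ((s U r) & (q U r))=False (s U r)=False s=True r=False (q U r)=False q=True G((r U s))=True (r U s)=True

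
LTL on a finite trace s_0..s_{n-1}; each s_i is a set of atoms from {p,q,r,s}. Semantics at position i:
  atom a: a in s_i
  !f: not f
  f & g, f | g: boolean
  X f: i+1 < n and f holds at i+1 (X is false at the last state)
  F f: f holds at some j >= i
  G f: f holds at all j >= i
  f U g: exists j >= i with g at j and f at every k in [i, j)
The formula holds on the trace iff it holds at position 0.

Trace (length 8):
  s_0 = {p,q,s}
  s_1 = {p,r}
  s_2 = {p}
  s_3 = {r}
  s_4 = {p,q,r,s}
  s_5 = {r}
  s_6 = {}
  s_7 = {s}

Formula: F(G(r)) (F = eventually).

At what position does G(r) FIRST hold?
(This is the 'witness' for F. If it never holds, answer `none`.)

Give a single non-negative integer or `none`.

Answer: none

Derivation:
s_0={p,q,s}: G(r)=False r=False
s_1={p,r}: G(r)=False r=True
s_2={p}: G(r)=False r=False
s_3={r}: G(r)=False r=True
s_4={p,q,r,s}: G(r)=False r=True
s_5={r}: G(r)=False r=True
s_6={}: G(r)=False r=False
s_7={s}: G(r)=False r=False
F(G(r)) does not hold (no witness exists).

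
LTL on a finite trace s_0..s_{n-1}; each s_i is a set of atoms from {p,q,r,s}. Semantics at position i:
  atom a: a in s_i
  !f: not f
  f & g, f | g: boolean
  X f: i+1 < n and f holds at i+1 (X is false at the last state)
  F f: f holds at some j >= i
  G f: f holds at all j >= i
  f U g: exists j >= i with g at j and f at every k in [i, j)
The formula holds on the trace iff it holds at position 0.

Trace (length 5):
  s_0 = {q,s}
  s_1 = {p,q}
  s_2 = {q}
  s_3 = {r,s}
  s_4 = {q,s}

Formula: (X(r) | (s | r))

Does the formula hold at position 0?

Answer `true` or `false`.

s_0={q,s}: (X(r) | (s | r))=True X(r)=False r=False (s | r)=True s=True
s_1={p,q}: (X(r) | (s | r))=False X(r)=False r=False (s | r)=False s=False
s_2={q}: (X(r) | (s | r))=True X(r)=True r=False (s | r)=False s=False
s_3={r,s}: (X(r) | (s | r))=True X(r)=False r=True (s | r)=True s=True
s_4={q,s}: (X(r) | (s | r))=True X(r)=False r=False (s | r)=True s=True

Answer: true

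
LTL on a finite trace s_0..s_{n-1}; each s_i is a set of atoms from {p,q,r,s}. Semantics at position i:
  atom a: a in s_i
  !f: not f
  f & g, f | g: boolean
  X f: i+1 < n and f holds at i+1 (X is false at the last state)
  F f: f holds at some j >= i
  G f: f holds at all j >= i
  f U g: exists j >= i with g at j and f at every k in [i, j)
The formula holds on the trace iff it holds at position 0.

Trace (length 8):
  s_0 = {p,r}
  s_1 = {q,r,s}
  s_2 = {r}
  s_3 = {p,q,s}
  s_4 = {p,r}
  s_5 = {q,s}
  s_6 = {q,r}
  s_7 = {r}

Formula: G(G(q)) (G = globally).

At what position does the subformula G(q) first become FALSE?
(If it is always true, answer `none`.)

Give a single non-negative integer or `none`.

s_0={p,r}: G(q)=False q=False
s_1={q,r,s}: G(q)=False q=True
s_2={r}: G(q)=False q=False
s_3={p,q,s}: G(q)=False q=True
s_4={p,r}: G(q)=False q=False
s_5={q,s}: G(q)=False q=True
s_6={q,r}: G(q)=False q=True
s_7={r}: G(q)=False q=False
G(G(q)) holds globally = False
First violation at position 0.

Answer: 0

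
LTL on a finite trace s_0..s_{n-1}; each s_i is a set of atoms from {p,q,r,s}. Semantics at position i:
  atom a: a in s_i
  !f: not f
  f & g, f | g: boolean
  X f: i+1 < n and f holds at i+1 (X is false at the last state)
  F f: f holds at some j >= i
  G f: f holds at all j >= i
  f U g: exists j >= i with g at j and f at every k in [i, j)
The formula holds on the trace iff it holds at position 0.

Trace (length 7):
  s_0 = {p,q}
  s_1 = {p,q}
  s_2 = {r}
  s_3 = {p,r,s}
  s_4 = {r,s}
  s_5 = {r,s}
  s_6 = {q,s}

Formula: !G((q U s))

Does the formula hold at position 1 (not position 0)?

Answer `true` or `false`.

Answer: true

Derivation:
s_0={p,q}: !G((q U s))=True G((q U s))=False (q U s)=False q=True s=False
s_1={p,q}: !G((q U s))=True G((q U s))=False (q U s)=False q=True s=False
s_2={r}: !G((q U s))=True G((q U s))=False (q U s)=False q=False s=False
s_3={p,r,s}: !G((q U s))=False G((q U s))=True (q U s)=True q=False s=True
s_4={r,s}: !G((q U s))=False G((q U s))=True (q U s)=True q=False s=True
s_5={r,s}: !G((q U s))=False G((q U s))=True (q U s)=True q=False s=True
s_6={q,s}: !G((q U s))=False G((q U s))=True (q U s)=True q=True s=True
Evaluating at position 1: result = True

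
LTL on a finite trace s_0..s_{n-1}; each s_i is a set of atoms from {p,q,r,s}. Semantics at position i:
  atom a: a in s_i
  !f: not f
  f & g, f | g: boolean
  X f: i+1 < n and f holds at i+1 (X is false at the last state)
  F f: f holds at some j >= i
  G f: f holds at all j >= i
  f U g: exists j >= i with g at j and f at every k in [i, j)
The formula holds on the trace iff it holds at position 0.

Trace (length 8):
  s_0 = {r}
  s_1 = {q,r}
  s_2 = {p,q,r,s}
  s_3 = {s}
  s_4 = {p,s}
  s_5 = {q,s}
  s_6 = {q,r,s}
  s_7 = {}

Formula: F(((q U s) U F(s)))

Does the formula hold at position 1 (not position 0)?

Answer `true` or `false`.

s_0={r}: F(((q U s) U F(s)))=True ((q U s) U F(s))=True (q U s)=False q=False s=False F(s)=True
s_1={q,r}: F(((q U s) U F(s)))=True ((q U s) U F(s))=True (q U s)=True q=True s=False F(s)=True
s_2={p,q,r,s}: F(((q U s) U F(s)))=True ((q U s) U F(s))=True (q U s)=True q=True s=True F(s)=True
s_3={s}: F(((q U s) U F(s)))=True ((q U s) U F(s))=True (q U s)=True q=False s=True F(s)=True
s_4={p,s}: F(((q U s) U F(s)))=True ((q U s) U F(s))=True (q U s)=True q=False s=True F(s)=True
s_5={q,s}: F(((q U s) U F(s)))=True ((q U s) U F(s))=True (q U s)=True q=True s=True F(s)=True
s_6={q,r,s}: F(((q U s) U F(s)))=True ((q U s) U F(s))=True (q U s)=True q=True s=True F(s)=True
s_7={}: F(((q U s) U F(s)))=False ((q U s) U F(s))=False (q U s)=False q=False s=False F(s)=False
Evaluating at position 1: result = True

Answer: true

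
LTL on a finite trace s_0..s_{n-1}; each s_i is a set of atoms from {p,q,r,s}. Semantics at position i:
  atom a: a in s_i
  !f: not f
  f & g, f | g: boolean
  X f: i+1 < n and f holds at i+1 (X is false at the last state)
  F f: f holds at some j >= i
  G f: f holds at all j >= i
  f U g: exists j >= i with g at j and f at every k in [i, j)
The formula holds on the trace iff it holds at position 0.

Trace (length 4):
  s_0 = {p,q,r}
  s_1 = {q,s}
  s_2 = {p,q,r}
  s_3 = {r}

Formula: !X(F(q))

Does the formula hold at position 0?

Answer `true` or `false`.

Answer: false

Derivation:
s_0={p,q,r}: !X(F(q))=False X(F(q))=True F(q)=True q=True
s_1={q,s}: !X(F(q))=False X(F(q))=True F(q)=True q=True
s_2={p,q,r}: !X(F(q))=True X(F(q))=False F(q)=True q=True
s_3={r}: !X(F(q))=True X(F(q))=False F(q)=False q=False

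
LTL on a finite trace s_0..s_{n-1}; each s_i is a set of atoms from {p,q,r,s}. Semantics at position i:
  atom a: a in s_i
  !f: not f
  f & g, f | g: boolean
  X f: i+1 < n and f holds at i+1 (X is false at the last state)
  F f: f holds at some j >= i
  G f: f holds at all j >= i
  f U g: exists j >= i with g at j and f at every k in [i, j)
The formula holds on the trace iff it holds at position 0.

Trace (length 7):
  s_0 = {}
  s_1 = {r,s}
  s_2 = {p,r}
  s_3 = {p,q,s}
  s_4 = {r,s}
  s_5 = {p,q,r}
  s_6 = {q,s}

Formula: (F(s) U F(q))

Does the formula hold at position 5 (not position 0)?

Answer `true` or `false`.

s_0={}: (F(s) U F(q))=True F(s)=True s=False F(q)=True q=False
s_1={r,s}: (F(s) U F(q))=True F(s)=True s=True F(q)=True q=False
s_2={p,r}: (F(s) U F(q))=True F(s)=True s=False F(q)=True q=False
s_3={p,q,s}: (F(s) U F(q))=True F(s)=True s=True F(q)=True q=True
s_4={r,s}: (F(s) U F(q))=True F(s)=True s=True F(q)=True q=False
s_5={p,q,r}: (F(s) U F(q))=True F(s)=True s=False F(q)=True q=True
s_6={q,s}: (F(s) U F(q))=True F(s)=True s=True F(q)=True q=True
Evaluating at position 5: result = True

Answer: true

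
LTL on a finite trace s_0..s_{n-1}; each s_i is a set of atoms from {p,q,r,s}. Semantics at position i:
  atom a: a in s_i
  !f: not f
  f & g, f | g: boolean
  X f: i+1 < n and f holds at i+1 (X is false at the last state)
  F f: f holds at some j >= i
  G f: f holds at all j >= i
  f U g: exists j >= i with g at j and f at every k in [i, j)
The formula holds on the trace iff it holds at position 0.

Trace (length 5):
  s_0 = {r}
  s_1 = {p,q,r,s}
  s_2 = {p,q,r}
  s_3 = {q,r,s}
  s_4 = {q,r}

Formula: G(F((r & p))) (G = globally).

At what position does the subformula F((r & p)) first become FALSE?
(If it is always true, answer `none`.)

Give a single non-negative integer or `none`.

Answer: 3

Derivation:
s_0={r}: F((r & p))=True (r & p)=False r=True p=False
s_1={p,q,r,s}: F((r & p))=True (r & p)=True r=True p=True
s_2={p,q,r}: F((r & p))=True (r & p)=True r=True p=True
s_3={q,r,s}: F((r & p))=False (r & p)=False r=True p=False
s_4={q,r}: F((r & p))=False (r & p)=False r=True p=False
G(F((r & p))) holds globally = False
First violation at position 3.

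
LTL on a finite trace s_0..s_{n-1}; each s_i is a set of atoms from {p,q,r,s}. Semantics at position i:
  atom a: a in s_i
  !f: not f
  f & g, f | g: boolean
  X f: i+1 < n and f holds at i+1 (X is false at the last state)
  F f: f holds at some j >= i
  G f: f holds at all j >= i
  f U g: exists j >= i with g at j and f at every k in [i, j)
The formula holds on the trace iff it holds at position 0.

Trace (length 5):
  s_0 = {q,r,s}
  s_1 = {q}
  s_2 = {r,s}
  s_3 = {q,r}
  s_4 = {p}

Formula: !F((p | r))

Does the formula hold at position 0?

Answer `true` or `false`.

Answer: false

Derivation:
s_0={q,r,s}: !F((p | r))=False F((p | r))=True (p | r)=True p=False r=True
s_1={q}: !F((p | r))=False F((p | r))=True (p | r)=False p=False r=False
s_2={r,s}: !F((p | r))=False F((p | r))=True (p | r)=True p=False r=True
s_3={q,r}: !F((p | r))=False F((p | r))=True (p | r)=True p=False r=True
s_4={p}: !F((p | r))=False F((p | r))=True (p | r)=True p=True r=False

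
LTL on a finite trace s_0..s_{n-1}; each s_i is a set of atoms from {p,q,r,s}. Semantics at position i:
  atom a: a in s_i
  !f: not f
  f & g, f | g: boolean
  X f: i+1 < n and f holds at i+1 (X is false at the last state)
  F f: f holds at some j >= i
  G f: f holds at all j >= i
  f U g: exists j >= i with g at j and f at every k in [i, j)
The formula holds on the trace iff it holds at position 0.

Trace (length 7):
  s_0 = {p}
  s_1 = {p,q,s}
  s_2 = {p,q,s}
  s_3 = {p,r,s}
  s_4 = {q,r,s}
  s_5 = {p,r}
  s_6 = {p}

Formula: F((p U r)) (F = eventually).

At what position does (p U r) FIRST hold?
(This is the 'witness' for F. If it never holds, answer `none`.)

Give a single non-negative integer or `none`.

Answer: 0

Derivation:
s_0={p}: (p U r)=True p=True r=False
s_1={p,q,s}: (p U r)=True p=True r=False
s_2={p,q,s}: (p U r)=True p=True r=False
s_3={p,r,s}: (p U r)=True p=True r=True
s_4={q,r,s}: (p U r)=True p=False r=True
s_5={p,r}: (p U r)=True p=True r=True
s_6={p}: (p U r)=False p=True r=False
F((p U r)) holds; first witness at position 0.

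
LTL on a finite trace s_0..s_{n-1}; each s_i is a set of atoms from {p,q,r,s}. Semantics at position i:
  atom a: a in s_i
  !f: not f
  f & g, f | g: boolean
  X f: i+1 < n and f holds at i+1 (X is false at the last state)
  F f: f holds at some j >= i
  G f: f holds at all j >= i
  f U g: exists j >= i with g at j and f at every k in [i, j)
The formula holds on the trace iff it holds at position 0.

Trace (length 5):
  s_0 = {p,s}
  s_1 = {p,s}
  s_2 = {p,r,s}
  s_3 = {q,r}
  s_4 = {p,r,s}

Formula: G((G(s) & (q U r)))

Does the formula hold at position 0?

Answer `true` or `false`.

Answer: false

Derivation:
s_0={p,s}: G((G(s) & (q U r)))=False (G(s) & (q U r))=False G(s)=False s=True (q U r)=False q=False r=False
s_1={p,s}: G((G(s) & (q U r)))=False (G(s) & (q U r))=False G(s)=False s=True (q U r)=False q=False r=False
s_2={p,r,s}: G((G(s) & (q U r)))=False (G(s) & (q U r))=False G(s)=False s=True (q U r)=True q=False r=True
s_3={q,r}: G((G(s) & (q U r)))=False (G(s) & (q U r))=False G(s)=False s=False (q U r)=True q=True r=True
s_4={p,r,s}: G((G(s) & (q U r)))=True (G(s) & (q U r))=True G(s)=True s=True (q U r)=True q=False r=True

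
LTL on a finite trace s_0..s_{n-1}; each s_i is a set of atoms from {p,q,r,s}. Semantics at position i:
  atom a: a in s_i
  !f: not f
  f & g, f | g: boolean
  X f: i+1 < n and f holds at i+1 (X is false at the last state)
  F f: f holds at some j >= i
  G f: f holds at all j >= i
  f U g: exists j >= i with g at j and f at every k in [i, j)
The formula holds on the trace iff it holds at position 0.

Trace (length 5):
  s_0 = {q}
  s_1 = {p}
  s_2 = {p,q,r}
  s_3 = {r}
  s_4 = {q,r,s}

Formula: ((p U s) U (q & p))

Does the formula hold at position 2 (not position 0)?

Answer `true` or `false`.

s_0={q}: ((p U s) U (q & p))=False (p U s)=False p=False s=False (q & p)=False q=True
s_1={p}: ((p U s) U (q & p))=False (p U s)=False p=True s=False (q & p)=False q=False
s_2={p,q,r}: ((p U s) U (q & p))=True (p U s)=False p=True s=False (q & p)=True q=True
s_3={r}: ((p U s) U (q & p))=False (p U s)=False p=False s=False (q & p)=False q=False
s_4={q,r,s}: ((p U s) U (q & p))=False (p U s)=True p=False s=True (q & p)=False q=True
Evaluating at position 2: result = True

Answer: true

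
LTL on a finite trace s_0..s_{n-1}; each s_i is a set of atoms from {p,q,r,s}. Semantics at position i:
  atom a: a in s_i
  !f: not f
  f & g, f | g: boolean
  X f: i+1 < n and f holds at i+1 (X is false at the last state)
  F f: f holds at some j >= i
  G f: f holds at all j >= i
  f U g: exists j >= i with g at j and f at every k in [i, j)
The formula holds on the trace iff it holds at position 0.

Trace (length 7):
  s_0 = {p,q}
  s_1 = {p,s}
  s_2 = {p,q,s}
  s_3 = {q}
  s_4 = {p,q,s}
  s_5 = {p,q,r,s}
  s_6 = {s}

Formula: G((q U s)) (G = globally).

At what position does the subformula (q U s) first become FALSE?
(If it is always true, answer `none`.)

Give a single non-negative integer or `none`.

Answer: none

Derivation:
s_0={p,q}: (q U s)=True q=True s=False
s_1={p,s}: (q U s)=True q=False s=True
s_2={p,q,s}: (q U s)=True q=True s=True
s_3={q}: (q U s)=True q=True s=False
s_4={p,q,s}: (q U s)=True q=True s=True
s_5={p,q,r,s}: (q U s)=True q=True s=True
s_6={s}: (q U s)=True q=False s=True
G((q U s)) holds globally = True
No violation — formula holds at every position.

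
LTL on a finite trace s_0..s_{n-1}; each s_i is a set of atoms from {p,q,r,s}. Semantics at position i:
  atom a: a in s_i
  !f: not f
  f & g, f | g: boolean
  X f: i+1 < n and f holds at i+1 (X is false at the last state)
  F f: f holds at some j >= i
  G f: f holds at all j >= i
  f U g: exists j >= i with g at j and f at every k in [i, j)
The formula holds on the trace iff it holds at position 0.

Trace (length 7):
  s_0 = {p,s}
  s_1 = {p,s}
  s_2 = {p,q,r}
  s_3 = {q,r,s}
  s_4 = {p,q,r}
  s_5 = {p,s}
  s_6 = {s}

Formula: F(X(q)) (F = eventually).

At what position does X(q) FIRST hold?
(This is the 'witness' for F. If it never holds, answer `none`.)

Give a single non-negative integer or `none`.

Answer: 1

Derivation:
s_0={p,s}: X(q)=False q=False
s_1={p,s}: X(q)=True q=False
s_2={p,q,r}: X(q)=True q=True
s_3={q,r,s}: X(q)=True q=True
s_4={p,q,r}: X(q)=False q=True
s_5={p,s}: X(q)=False q=False
s_6={s}: X(q)=False q=False
F(X(q)) holds; first witness at position 1.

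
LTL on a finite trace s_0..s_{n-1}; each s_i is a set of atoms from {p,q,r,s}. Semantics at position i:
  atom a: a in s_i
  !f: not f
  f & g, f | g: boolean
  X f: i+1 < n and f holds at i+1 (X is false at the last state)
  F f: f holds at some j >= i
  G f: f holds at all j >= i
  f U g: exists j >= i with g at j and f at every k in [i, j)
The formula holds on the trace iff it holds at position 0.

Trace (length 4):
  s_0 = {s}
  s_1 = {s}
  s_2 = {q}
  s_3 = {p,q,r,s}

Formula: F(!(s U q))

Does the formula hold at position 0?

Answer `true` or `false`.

s_0={s}: F(!(s U q))=False !(s U q)=False (s U q)=True s=True q=False
s_1={s}: F(!(s U q))=False !(s U q)=False (s U q)=True s=True q=False
s_2={q}: F(!(s U q))=False !(s U q)=False (s U q)=True s=False q=True
s_3={p,q,r,s}: F(!(s U q))=False !(s U q)=False (s U q)=True s=True q=True

Answer: false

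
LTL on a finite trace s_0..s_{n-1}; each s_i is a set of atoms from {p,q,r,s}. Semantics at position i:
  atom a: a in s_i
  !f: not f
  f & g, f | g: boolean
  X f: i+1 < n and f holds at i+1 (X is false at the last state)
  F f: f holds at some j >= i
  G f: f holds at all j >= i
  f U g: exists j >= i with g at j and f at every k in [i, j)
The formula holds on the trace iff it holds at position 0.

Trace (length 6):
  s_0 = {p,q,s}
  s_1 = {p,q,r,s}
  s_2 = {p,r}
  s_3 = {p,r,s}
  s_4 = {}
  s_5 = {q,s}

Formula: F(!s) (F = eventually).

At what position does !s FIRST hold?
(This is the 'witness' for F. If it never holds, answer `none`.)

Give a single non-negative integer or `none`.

s_0={p,q,s}: !s=False s=True
s_1={p,q,r,s}: !s=False s=True
s_2={p,r}: !s=True s=False
s_3={p,r,s}: !s=False s=True
s_4={}: !s=True s=False
s_5={q,s}: !s=False s=True
F(!s) holds; first witness at position 2.

Answer: 2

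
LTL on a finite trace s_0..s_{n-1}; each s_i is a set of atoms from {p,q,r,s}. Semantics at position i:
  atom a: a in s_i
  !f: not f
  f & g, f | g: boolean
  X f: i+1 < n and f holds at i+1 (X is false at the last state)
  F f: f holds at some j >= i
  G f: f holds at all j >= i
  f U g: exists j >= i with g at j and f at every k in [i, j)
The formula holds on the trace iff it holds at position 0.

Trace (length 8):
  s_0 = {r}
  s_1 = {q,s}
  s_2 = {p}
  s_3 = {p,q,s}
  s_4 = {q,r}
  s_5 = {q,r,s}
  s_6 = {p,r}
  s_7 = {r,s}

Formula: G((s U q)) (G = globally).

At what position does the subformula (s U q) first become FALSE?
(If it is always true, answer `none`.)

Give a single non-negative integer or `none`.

s_0={r}: (s U q)=False s=False q=False
s_1={q,s}: (s U q)=True s=True q=True
s_2={p}: (s U q)=False s=False q=False
s_3={p,q,s}: (s U q)=True s=True q=True
s_4={q,r}: (s U q)=True s=False q=True
s_5={q,r,s}: (s U q)=True s=True q=True
s_6={p,r}: (s U q)=False s=False q=False
s_7={r,s}: (s U q)=False s=True q=False
G((s U q)) holds globally = False
First violation at position 0.

Answer: 0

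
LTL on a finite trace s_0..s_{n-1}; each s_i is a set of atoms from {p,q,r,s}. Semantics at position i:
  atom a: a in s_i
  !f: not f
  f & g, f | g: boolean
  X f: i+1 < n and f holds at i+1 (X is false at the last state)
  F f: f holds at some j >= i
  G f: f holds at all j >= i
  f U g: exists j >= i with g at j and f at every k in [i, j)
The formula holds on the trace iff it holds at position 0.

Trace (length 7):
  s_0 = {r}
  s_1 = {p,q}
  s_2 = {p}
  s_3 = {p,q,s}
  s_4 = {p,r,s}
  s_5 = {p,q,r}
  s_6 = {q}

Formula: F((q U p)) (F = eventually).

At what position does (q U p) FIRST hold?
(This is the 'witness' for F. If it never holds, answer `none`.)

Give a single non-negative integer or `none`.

Answer: 1

Derivation:
s_0={r}: (q U p)=False q=False p=False
s_1={p,q}: (q U p)=True q=True p=True
s_2={p}: (q U p)=True q=False p=True
s_3={p,q,s}: (q U p)=True q=True p=True
s_4={p,r,s}: (q U p)=True q=False p=True
s_5={p,q,r}: (q U p)=True q=True p=True
s_6={q}: (q U p)=False q=True p=False
F((q U p)) holds; first witness at position 1.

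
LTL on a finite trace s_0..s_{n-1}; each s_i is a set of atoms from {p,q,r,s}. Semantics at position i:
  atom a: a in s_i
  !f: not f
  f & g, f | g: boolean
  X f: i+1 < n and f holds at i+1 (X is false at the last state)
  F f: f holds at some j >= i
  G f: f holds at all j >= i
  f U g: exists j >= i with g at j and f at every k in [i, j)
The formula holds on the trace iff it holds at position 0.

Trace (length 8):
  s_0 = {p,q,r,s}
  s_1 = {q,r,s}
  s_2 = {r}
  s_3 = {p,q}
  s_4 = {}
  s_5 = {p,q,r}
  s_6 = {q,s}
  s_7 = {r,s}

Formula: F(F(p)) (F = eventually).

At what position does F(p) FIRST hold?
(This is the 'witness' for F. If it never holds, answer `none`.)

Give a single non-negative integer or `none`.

s_0={p,q,r,s}: F(p)=True p=True
s_1={q,r,s}: F(p)=True p=False
s_2={r}: F(p)=True p=False
s_3={p,q}: F(p)=True p=True
s_4={}: F(p)=True p=False
s_5={p,q,r}: F(p)=True p=True
s_6={q,s}: F(p)=False p=False
s_7={r,s}: F(p)=False p=False
F(F(p)) holds; first witness at position 0.

Answer: 0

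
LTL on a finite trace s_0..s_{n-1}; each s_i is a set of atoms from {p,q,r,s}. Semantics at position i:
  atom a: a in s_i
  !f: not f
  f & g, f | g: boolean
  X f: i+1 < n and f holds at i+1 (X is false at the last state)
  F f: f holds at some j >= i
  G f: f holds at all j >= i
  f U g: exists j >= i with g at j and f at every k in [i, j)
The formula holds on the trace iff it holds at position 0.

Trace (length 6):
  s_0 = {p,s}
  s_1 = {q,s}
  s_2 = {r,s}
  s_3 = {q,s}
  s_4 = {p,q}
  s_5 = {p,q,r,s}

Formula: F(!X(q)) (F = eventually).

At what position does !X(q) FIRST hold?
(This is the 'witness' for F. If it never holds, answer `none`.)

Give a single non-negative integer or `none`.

s_0={p,s}: !X(q)=False X(q)=True q=False
s_1={q,s}: !X(q)=True X(q)=False q=True
s_2={r,s}: !X(q)=False X(q)=True q=False
s_3={q,s}: !X(q)=False X(q)=True q=True
s_4={p,q}: !X(q)=False X(q)=True q=True
s_5={p,q,r,s}: !X(q)=True X(q)=False q=True
F(!X(q)) holds; first witness at position 1.

Answer: 1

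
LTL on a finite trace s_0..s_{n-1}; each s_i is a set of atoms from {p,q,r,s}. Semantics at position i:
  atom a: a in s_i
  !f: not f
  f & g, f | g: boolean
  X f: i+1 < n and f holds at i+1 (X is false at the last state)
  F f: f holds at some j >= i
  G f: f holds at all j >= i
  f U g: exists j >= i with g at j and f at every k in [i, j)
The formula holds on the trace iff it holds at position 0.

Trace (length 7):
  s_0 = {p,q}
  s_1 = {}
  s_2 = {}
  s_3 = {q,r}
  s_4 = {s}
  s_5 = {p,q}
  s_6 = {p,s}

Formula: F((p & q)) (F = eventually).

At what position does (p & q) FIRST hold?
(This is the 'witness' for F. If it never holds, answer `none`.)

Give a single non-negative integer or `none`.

s_0={p,q}: (p & q)=True p=True q=True
s_1={}: (p & q)=False p=False q=False
s_2={}: (p & q)=False p=False q=False
s_3={q,r}: (p & q)=False p=False q=True
s_4={s}: (p & q)=False p=False q=False
s_5={p,q}: (p & q)=True p=True q=True
s_6={p,s}: (p & q)=False p=True q=False
F((p & q)) holds; first witness at position 0.

Answer: 0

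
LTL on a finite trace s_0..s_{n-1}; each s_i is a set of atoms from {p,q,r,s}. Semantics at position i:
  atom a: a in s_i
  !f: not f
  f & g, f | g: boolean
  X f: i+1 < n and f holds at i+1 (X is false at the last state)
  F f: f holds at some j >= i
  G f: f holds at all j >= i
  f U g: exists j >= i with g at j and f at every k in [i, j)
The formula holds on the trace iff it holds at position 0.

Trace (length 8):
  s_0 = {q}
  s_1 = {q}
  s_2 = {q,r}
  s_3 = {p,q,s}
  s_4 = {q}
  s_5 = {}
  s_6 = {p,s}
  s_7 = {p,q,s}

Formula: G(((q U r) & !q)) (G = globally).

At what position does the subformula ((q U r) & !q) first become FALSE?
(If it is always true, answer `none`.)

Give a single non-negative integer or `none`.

Answer: 0

Derivation:
s_0={q}: ((q U r) & !q)=False (q U r)=True q=True r=False !q=False
s_1={q}: ((q U r) & !q)=False (q U r)=True q=True r=False !q=False
s_2={q,r}: ((q U r) & !q)=False (q U r)=True q=True r=True !q=False
s_3={p,q,s}: ((q U r) & !q)=False (q U r)=False q=True r=False !q=False
s_4={q}: ((q U r) & !q)=False (q U r)=False q=True r=False !q=False
s_5={}: ((q U r) & !q)=False (q U r)=False q=False r=False !q=True
s_6={p,s}: ((q U r) & !q)=False (q U r)=False q=False r=False !q=True
s_7={p,q,s}: ((q U r) & !q)=False (q U r)=False q=True r=False !q=False
G(((q U r) & !q)) holds globally = False
First violation at position 0.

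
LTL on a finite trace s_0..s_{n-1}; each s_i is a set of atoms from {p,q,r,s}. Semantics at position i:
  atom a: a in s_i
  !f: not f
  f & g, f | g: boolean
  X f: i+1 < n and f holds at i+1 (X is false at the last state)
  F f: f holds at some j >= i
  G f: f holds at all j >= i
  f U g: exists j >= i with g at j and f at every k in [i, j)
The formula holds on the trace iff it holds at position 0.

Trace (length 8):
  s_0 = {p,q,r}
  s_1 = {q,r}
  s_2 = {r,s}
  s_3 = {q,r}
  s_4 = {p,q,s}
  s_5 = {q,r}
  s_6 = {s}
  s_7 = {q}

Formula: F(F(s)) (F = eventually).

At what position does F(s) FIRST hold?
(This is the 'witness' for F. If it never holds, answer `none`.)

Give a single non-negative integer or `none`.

s_0={p,q,r}: F(s)=True s=False
s_1={q,r}: F(s)=True s=False
s_2={r,s}: F(s)=True s=True
s_3={q,r}: F(s)=True s=False
s_4={p,q,s}: F(s)=True s=True
s_5={q,r}: F(s)=True s=False
s_6={s}: F(s)=True s=True
s_7={q}: F(s)=False s=False
F(F(s)) holds; first witness at position 0.

Answer: 0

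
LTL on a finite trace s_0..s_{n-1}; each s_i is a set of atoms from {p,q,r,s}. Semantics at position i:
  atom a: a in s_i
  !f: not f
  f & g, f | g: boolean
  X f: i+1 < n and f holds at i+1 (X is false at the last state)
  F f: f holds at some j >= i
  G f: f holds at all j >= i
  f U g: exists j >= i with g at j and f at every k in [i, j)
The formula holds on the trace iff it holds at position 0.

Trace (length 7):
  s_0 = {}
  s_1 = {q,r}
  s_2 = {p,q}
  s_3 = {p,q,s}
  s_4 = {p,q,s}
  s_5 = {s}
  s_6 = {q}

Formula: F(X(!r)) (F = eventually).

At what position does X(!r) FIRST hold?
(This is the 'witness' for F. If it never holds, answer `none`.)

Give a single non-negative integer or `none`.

s_0={}: X(!r)=False !r=True r=False
s_1={q,r}: X(!r)=True !r=False r=True
s_2={p,q}: X(!r)=True !r=True r=False
s_3={p,q,s}: X(!r)=True !r=True r=False
s_4={p,q,s}: X(!r)=True !r=True r=False
s_5={s}: X(!r)=True !r=True r=False
s_6={q}: X(!r)=False !r=True r=False
F(X(!r)) holds; first witness at position 1.

Answer: 1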